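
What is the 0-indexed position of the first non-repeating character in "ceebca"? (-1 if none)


Input: ceebca
Character frequencies:
  'a': 1
  'b': 1
  'c': 2
  'e': 2
Scanning left to right for freq == 1:
  Position 0 ('c'): freq=2, skip
  Position 1 ('e'): freq=2, skip
  Position 2 ('e'): freq=2, skip
  Position 3 ('b'): unique! => answer = 3

3


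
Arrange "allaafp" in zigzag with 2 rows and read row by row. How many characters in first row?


Zigzag "allaafp" into 2 rows:
Placing characters:
  'a' => row 0
  'l' => row 1
  'l' => row 0
  'a' => row 1
  'a' => row 0
  'f' => row 1
  'p' => row 0
Rows:
  Row 0: "alap"
  Row 1: "laf"
First row length: 4

4


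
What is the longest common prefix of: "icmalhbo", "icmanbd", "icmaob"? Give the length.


Words: icmalhbo, icmanbd, icmaob
  Position 0: all 'i' => match
  Position 1: all 'c' => match
  Position 2: all 'm' => match
  Position 3: all 'a' => match
  Position 4: ('l', 'n', 'o') => mismatch, stop
LCP = "icma" (length 4)

4


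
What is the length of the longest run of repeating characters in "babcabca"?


Input: "babcabca"
Scanning for longest run:
  Position 1 ('a'): new char, reset run to 1
  Position 2 ('b'): new char, reset run to 1
  Position 3 ('c'): new char, reset run to 1
  Position 4 ('a'): new char, reset run to 1
  Position 5 ('b'): new char, reset run to 1
  Position 6 ('c'): new char, reset run to 1
  Position 7 ('a'): new char, reset run to 1
Longest run: 'b' with length 1

1


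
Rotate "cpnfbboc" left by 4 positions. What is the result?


Input: "cpnfbboc", rotate left by 4
First 4 characters: "cpnf"
Remaining characters: "bboc"
Concatenate remaining + first: "bboc" + "cpnf" = "bboccpnf"

bboccpnf


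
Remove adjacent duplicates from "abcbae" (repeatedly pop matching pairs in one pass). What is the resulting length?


Input: abcbae
Stack-based adjacent duplicate removal:
  Read 'a': push. Stack: a
  Read 'b': push. Stack: ab
  Read 'c': push. Stack: abc
  Read 'b': push. Stack: abcb
  Read 'a': push. Stack: abcba
  Read 'e': push. Stack: abcbae
Final stack: "abcbae" (length 6)

6


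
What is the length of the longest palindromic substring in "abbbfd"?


Input: "abbbfd"
Checking substrings for palindromes:
  [1:4] "bbb" (len 3) => palindrome
  [1:3] "bb" (len 2) => palindrome
  [2:4] "bb" (len 2) => palindrome
Longest palindromic substring: "bbb" with length 3

3


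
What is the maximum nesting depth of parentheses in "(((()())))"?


Input: "(((()())))"
Tracking depth:
  Position 0 '(': depth becomes 1
  Position 1 '(': depth becomes 2
  Position 2 '(': depth becomes 3
  Position 3 '(': depth becomes 4
  Position 4 ')': depth becomes 3
  Position 5 '(': depth becomes 4
  Position 6 ')': depth becomes 3
  Position 7 ')': depth becomes 2
  Position 8 ')': depth becomes 1
  Position 9 ')': depth becomes 0
Maximum depth reached: 4

4


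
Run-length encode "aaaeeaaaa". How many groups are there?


Input: aaaeeaaaa
Scanning for consecutive runs:
  Group 1: 'a' x 3 (positions 0-2)
  Group 2: 'e' x 2 (positions 3-4)
  Group 3: 'a' x 4 (positions 5-8)
Total groups: 3

3


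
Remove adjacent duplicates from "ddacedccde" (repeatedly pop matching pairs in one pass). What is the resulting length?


Input: ddacedccde
Stack-based adjacent duplicate removal:
  Read 'd': push. Stack: d
  Read 'd': matches stack top 'd' => pop. Stack: (empty)
  Read 'a': push. Stack: a
  Read 'c': push. Stack: ac
  Read 'e': push. Stack: ace
  Read 'd': push. Stack: aced
  Read 'c': push. Stack: acedc
  Read 'c': matches stack top 'c' => pop. Stack: aced
  Read 'd': matches stack top 'd' => pop. Stack: ace
  Read 'e': matches stack top 'e' => pop. Stack: ac
Final stack: "ac" (length 2)

2


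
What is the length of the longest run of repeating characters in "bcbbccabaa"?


Input: "bcbbccabaa"
Scanning for longest run:
  Position 1 ('c'): new char, reset run to 1
  Position 2 ('b'): new char, reset run to 1
  Position 3 ('b'): continues run of 'b', length=2
  Position 4 ('c'): new char, reset run to 1
  Position 5 ('c'): continues run of 'c', length=2
  Position 6 ('a'): new char, reset run to 1
  Position 7 ('b'): new char, reset run to 1
  Position 8 ('a'): new char, reset run to 1
  Position 9 ('a'): continues run of 'a', length=2
Longest run: 'b' with length 2

2


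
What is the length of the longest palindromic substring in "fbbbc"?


Input: "fbbbc"
Checking substrings for palindromes:
  [1:4] "bbb" (len 3) => palindrome
  [1:3] "bb" (len 2) => palindrome
  [2:4] "bb" (len 2) => palindrome
Longest palindromic substring: "bbb" with length 3

3


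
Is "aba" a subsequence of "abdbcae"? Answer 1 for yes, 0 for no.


Check if "aba" is a subsequence of "abdbcae"
Greedy scan:
  Position 0 ('a'): matches sub[0] = 'a'
  Position 1 ('b'): matches sub[1] = 'b'
  Position 2 ('d'): no match needed
  Position 3 ('b'): no match needed
  Position 4 ('c'): no match needed
  Position 5 ('a'): matches sub[2] = 'a'
  Position 6 ('e'): no match needed
All 3 characters matched => is a subsequence

1


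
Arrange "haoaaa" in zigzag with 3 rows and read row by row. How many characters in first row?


Zigzag "haoaaa" into 3 rows:
Placing characters:
  'h' => row 0
  'a' => row 1
  'o' => row 2
  'a' => row 1
  'a' => row 0
  'a' => row 1
Rows:
  Row 0: "ha"
  Row 1: "aaa"
  Row 2: "o"
First row length: 2

2


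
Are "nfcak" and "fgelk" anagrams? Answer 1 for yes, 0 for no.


Strings: "nfcak", "fgelk"
Sorted first:  acfkn
Sorted second: efgkl
Differ at position 0: 'a' vs 'e' => not anagrams

0


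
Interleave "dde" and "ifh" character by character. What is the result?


Interleaving "dde" and "ifh":
  Position 0: 'd' from first, 'i' from second => "di"
  Position 1: 'd' from first, 'f' from second => "df"
  Position 2: 'e' from first, 'h' from second => "eh"
Result: didfeh

didfeh


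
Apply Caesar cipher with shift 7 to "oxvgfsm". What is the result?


Caesar cipher: shift "oxvgfsm" by 7
  'o' (pos 14) + 7 = pos 21 = 'v'
  'x' (pos 23) + 7 = pos 4 = 'e'
  'v' (pos 21) + 7 = pos 2 = 'c'
  'g' (pos 6) + 7 = pos 13 = 'n'
  'f' (pos 5) + 7 = pos 12 = 'm'
  's' (pos 18) + 7 = pos 25 = 'z'
  'm' (pos 12) + 7 = pos 19 = 't'
Result: vecnmzt

vecnmzt


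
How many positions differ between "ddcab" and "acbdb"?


Comparing "ddcab" and "acbdb" position by position:
  Position 0: 'd' vs 'a' => DIFFER
  Position 1: 'd' vs 'c' => DIFFER
  Position 2: 'c' vs 'b' => DIFFER
  Position 3: 'a' vs 'd' => DIFFER
  Position 4: 'b' vs 'b' => same
Positions that differ: 4

4


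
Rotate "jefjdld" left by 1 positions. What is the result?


Input: "jefjdld", rotate left by 1
First 1 characters: "j"
Remaining characters: "efjdld"
Concatenate remaining + first: "efjdld" + "j" = "efjdldj"

efjdldj


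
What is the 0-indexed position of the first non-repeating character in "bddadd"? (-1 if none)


Input: bddadd
Character frequencies:
  'a': 1
  'b': 1
  'd': 4
Scanning left to right for freq == 1:
  Position 0 ('b'): unique! => answer = 0

0


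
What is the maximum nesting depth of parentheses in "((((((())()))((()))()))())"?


Input: "((((((())()))((()))()))())"
Tracking depth:
  Position 0 '(': depth becomes 1
  Position 1 '(': depth becomes 2
  Position 2 '(': depth becomes 3
  Position 3 '(': depth becomes 4
  Position 4 '(': depth becomes 5
  Position 5 '(': depth becomes 6
  Position 6 '(': depth becomes 7
  Position 7 ')': depth becomes 6
  Position 8 ')': depth becomes 5
  Position 9 '(': depth becomes 6
  Position 10 ')': depth becomes 5
  Position 11 ')': depth becomes 4
  Position 12 ')': depth becomes 3
  Position 13 '(': depth becomes 4
  Position 14 '(': depth becomes 5
  Position 15 '(': depth becomes 6
  Position 16 ')': depth becomes 5
  Position 17 ')': depth becomes 4
  Position 18 ')': depth becomes 3
  Position 19 '(': depth becomes 4
  Position 20 ')': depth becomes 3
  Position 21 ')': depth becomes 2
  Position 22 ')': depth becomes 1
  Position 23 '(': depth becomes 2
  Position 24 ')': depth becomes 1
  Position 25 ')': depth becomes 0
Maximum depth reached: 7

7


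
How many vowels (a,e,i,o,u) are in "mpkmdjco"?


Input: mpkmdjco
Checking each character:
  'm' at position 0: consonant
  'p' at position 1: consonant
  'k' at position 2: consonant
  'm' at position 3: consonant
  'd' at position 4: consonant
  'j' at position 5: consonant
  'c' at position 6: consonant
  'o' at position 7: vowel (running total: 1)
Total vowels: 1

1


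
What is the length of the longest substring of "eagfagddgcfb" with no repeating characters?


Input: "eagfagddgcfb"
Sliding window (track last position of each char):
  Position 0 ('e'): window [0,0] length 1 -- new best
  Position 1 ('a'): window [0,1] length 2 -- new best
  Position 2 ('g'): window [0,2] length 3 -- new best
  Position 3 ('f'): window [0,3] length 4 -- new best
  Position 4 ('a'): repeat (last at 1), move window start to 2
  Position 4 ('a'): window [2,4] length 3
  Position 5 ('g'): repeat (last at 2), move window start to 3
  Position 5 ('g'): window [3,5] length 3
  Position 6 ('d'): window [3,6] length 4
  Position 7 ('d'): repeat (last at 6), move window start to 7
  Position 7 ('d'): window [7,7] length 1
  Position 8 ('g'): window [7,8] length 2
  Position 9 ('c'): window [7,9] length 3
  Position 10 ('f'): window [7,10] length 4
  Position 11 ('b'): window [7,11] length 5 -- new best
Longest substring with no repeats: "dgcfb" with length 5

5


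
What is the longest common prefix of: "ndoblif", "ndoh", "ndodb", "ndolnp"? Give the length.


Words: ndoblif, ndoh, ndodb, ndolnp
  Position 0: all 'n' => match
  Position 1: all 'd' => match
  Position 2: all 'o' => match
  Position 3: ('b', 'h', 'd', 'l') => mismatch, stop
LCP = "ndo" (length 3)

3


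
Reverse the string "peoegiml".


Input: peoegiml
Reading characters right to left:
  Position 7: 'l'
  Position 6: 'm'
  Position 5: 'i'
  Position 4: 'g'
  Position 3: 'e'
  Position 2: 'o'
  Position 1: 'e'
  Position 0: 'p'
Reversed: lmigeoep

lmigeoep


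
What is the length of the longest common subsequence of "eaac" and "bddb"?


LCS of "eaac" and "bddb"
DP table:
           b    d    d    b
      0    0    0    0    0
  e   0    0    0    0    0
  a   0    0    0    0    0
  a   0    0    0    0    0
  c   0    0    0    0    0
LCS length = dp[4][4] = 0

0


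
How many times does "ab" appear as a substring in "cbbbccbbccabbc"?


Searching for "ab" in "cbbbccbbccabbc"
Scanning each position:
  Position 0: "cb" => no
  Position 1: "bb" => no
  Position 2: "bb" => no
  Position 3: "bc" => no
  Position 4: "cc" => no
  Position 5: "cb" => no
  Position 6: "bb" => no
  Position 7: "bc" => no
  Position 8: "cc" => no
  Position 9: "ca" => no
  Position 10: "ab" => MATCH
  Position 11: "bb" => no
  Position 12: "bc" => no
Total occurrences: 1

1


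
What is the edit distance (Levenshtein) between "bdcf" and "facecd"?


Computing edit distance: "bdcf" -> "facecd"
DP table:
           f    a    c    e    c    d
      0    1    2    3    4    5    6
  b   1    1    2    3    4    5    6
  d   2    2    2    3    4    5    5
  c   3    3    3    2    3    4    5
  f   4    3    4    3    3    4    5
Edit distance = dp[4][6] = 5

5


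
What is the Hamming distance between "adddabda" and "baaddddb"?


Comparing "adddabda" and "baaddddb" position by position:
  Position 0: 'a' vs 'b' => differ
  Position 1: 'd' vs 'a' => differ
  Position 2: 'd' vs 'a' => differ
  Position 3: 'd' vs 'd' => same
  Position 4: 'a' vs 'd' => differ
  Position 5: 'b' vs 'd' => differ
  Position 6: 'd' vs 'd' => same
  Position 7: 'a' vs 'b' => differ
Total differences (Hamming distance): 6

6


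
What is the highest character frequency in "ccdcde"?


Input: ccdcde
Character counts:
  'c': 3
  'd': 2
  'e': 1
Maximum frequency: 3

3


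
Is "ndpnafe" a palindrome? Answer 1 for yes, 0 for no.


Input: ndpnafe
Reversed: efanpdn
  Compare pos 0 ('n') with pos 6 ('e'): MISMATCH
  Compare pos 1 ('d') with pos 5 ('f'): MISMATCH
  Compare pos 2 ('p') with pos 4 ('a'): MISMATCH
Result: not a palindrome

0


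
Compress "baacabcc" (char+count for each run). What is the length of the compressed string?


Input: baacabcc
Runs:
  'b' x 1 => "b1"
  'a' x 2 => "a2"
  'c' x 1 => "c1"
  'a' x 1 => "a1"
  'b' x 1 => "b1"
  'c' x 2 => "c2"
Compressed: "b1a2c1a1b1c2"
Compressed length: 12

12


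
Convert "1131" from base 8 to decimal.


Input: "1131" in base 8
Positional expansion:
  Digit '1' (value 1) x 8^3 = 512
  Digit '1' (value 1) x 8^2 = 64
  Digit '3' (value 3) x 8^1 = 24
  Digit '1' (value 1) x 8^0 = 1
Sum = 601

601


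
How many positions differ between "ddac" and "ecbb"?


Comparing "ddac" and "ecbb" position by position:
  Position 0: 'd' vs 'e' => DIFFER
  Position 1: 'd' vs 'c' => DIFFER
  Position 2: 'a' vs 'b' => DIFFER
  Position 3: 'c' vs 'b' => DIFFER
Positions that differ: 4

4


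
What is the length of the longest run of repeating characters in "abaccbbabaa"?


Input: "abaccbbabaa"
Scanning for longest run:
  Position 1 ('b'): new char, reset run to 1
  Position 2 ('a'): new char, reset run to 1
  Position 3 ('c'): new char, reset run to 1
  Position 4 ('c'): continues run of 'c', length=2
  Position 5 ('b'): new char, reset run to 1
  Position 6 ('b'): continues run of 'b', length=2
  Position 7 ('a'): new char, reset run to 1
  Position 8 ('b'): new char, reset run to 1
  Position 9 ('a'): new char, reset run to 1
  Position 10 ('a'): continues run of 'a', length=2
Longest run: 'c' with length 2

2


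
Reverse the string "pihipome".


Input: pihipome
Reading characters right to left:
  Position 7: 'e'
  Position 6: 'm'
  Position 5: 'o'
  Position 4: 'p'
  Position 3: 'i'
  Position 2: 'h'
  Position 1: 'i'
  Position 0: 'p'
Reversed: emopihip

emopihip


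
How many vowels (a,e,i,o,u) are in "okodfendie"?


Input: okodfendie
Checking each character:
  'o' at position 0: vowel (running total: 1)
  'k' at position 1: consonant
  'o' at position 2: vowel (running total: 2)
  'd' at position 3: consonant
  'f' at position 4: consonant
  'e' at position 5: vowel (running total: 3)
  'n' at position 6: consonant
  'd' at position 7: consonant
  'i' at position 8: vowel (running total: 4)
  'e' at position 9: vowel (running total: 5)
Total vowels: 5

5


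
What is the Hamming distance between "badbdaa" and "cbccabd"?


Comparing "badbdaa" and "cbccabd" position by position:
  Position 0: 'b' vs 'c' => differ
  Position 1: 'a' vs 'b' => differ
  Position 2: 'd' vs 'c' => differ
  Position 3: 'b' vs 'c' => differ
  Position 4: 'd' vs 'a' => differ
  Position 5: 'a' vs 'b' => differ
  Position 6: 'a' vs 'd' => differ
Total differences (Hamming distance): 7

7


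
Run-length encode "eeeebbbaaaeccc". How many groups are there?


Input: eeeebbbaaaeccc
Scanning for consecutive runs:
  Group 1: 'e' x 4 (positions 0-3)
  Group 2: 'b' x 3 (positions 4-6)
  Group 3: 'a' x 3 (positions 7-9)
  Group 4: 'e' x 1 (positions 10-10)
  Group 5: 'c' x 3 (positions 11-13)
Total groups: 5

5


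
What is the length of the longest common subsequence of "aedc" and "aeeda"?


LCS of "aedc" and "aeeda"
DP table:
           a    e    e    d    a
      0    0    0    0    0    0
  a   0    1    1    1    1    1
  e   0    1    2    2    2    2
  d   0    1    2    2    3    3
  c   0    1    2    2    3    3
LCS length = dp[4][5] = 3

3


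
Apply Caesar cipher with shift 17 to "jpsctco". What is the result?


Caesar cipher: shift "jpsctco" by 17
  'j' (pos 9) + 17 = pos 0 = 'a'
  'p' (pos 15) + 17 = pos 6 = 'g'
  's' (pos 18) + 17 = pos 9 = 'j'
  'c' (pos 2) + 17 = pos 19 = 't'
  't' (pos 19) + 17 = pos 10 = 'k'
  'c' (pos 2) + 17 = pos 19 = 't'
  'o' (pos 14) + 17 = pos 5 = 'f'
Result: agjtktf

agjtktf


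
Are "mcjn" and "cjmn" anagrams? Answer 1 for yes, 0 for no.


Strings: "mcjn", "cjmn"
Sorted first:  cjmn
Sorted second: cjmn
Sorted forms match => anagrams

1


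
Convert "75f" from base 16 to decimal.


Input: "75f" in base 16
Positional expansion:
  Digit '7' (value 7) x 16^2 = 1792
  Digit '5' (value 5) x 16^1 = 80
  Digit 'f' (value 15) x 16^0 = 15
Sum = 1887

1887


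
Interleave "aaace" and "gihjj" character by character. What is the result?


Interleaving "aaace" and "gihjj":
  Position 0: 'a' from first, 'g' from second => "ag"
  Position 1: 'a' from first, 'i' from second => "ai"
  Position 2: 'a' from first, 'h' from second => "ah"
  Position 3: 'c' from first, 'j' from second => "cj"
  Position 4: 'e' from first, 'j' from second => "ej"
Result: agaiahcjej

agaiahcjej


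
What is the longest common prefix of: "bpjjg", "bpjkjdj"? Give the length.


Words: bpjjg, bpjkjdj
  Position 0: all 'b' => match
  Position 1: all 'p' => match
  Position 2: all 'j' => match
  Position 3: ('j', 'k') => mismatch, stop
LCP = "bpj" (length 3)

3


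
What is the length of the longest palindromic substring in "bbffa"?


Input: "bbffa"
Checking substrings for palindromes:
  [0:2] "bb" (len 2) => palindrome
  [2:4] "ff" (len 2) => palindrome
Longest palindromic substring: "bb" with length 2

2


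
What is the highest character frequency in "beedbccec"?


Input: beedbccec
Character counts:
  'b': 2
  'c': 3
  'd': 1
  'e': 3
Maximum frequency: 3

3


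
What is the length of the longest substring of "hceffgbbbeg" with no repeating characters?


Input: "hceffgbbbeg"
Sliding window (track last position of each char):
  Position 0 ('h'): window [0,0] length 1 -- new best
  Position 1 ('c'): window [0,1] length 2 -- new best
  Position 2 ('e'): window [0,2] length 3 -- new best
  Position 3 ('f'): window [0,3] length 4 -- new best
  Position 4 ('f'): repeat (last at 3), move window start to 4
  Position 4 ('f'): window [4,4] length 1
  Position 5 ('g'): window [4,5] length 2
  Position 6 ('b'): window [4,6] length 3
  Position 7 ('b'): repeat (last at 6), move window start to 7
  Position 7 ('b'): window [7,7] length 1
  Position 8 ('b'): repeat (last at 7), move window start to 8
  Position 8 ('b'): window [8,8] length 1
  Position 9 ('e'): window [8,9] length 2
  Position 10 ('g'): window [8,10] length 3
Longest substring with no repeats: "hcef" with length 4

4


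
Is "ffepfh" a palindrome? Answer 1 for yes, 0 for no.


Input: ffepfh
Reversed: hfpeff
  Compare pos 0 ('f') with pos 5 ('h'): MISMATCH
  Compare pos 1 ('f') with pos 4 ('f'): match
  Compare pos 2 ('e') with pos 3 ('p'): MISMATCH
Result: not a palindrome

0


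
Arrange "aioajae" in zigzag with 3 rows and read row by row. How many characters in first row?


Zigzag "aioajae" into 3 rows:
Placing characters:
  'a' => row 0
  'i' => row 1
  'o' => row 2
  'a' => row 1
  'j' => row 0
  'a' => row 1
  'e' => row 2
Rows:
  Row 0: "aj"
  Row 1: "iaa"
  Row 2: "oe"
First row length: 2

2


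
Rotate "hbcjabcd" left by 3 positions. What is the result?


Input: "hbcjabcd", rotate left by 3
First 3 characters: "hbc"
Remaining characters: "jabcd"
Concatenate remaining + first: "jabcd" + "hbc" = "jabcdhbc"

jabcdhbc


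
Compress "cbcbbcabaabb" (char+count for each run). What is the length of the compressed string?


Input: cbcbbcabaabb
Runs:
  'c' x 1 => "c1"
  'b' x 1 => "b1"
  'c' x 1 => "c1"
  'b' x 2 => "b2"
  'c' x 1 => "c1"
  'a' x 1 => "a1"
  'b' x 1 => "b1"
  'a' x 2 => "a2"
  'b' x 2 => "b2"
Compressed: "c1b1c1b2c1a1b1a2b2"
Compressed length: 18

18


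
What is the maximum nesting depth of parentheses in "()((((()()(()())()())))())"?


Input: "()((((()()(()())()())))())"
Tracking depth:
  Position 0 '(': depth becomes 1
  Position 1 ')': depth becomes 0
  Position 2 '(': depth becomes 1
  Position 3 '(': depth becomes 2
  Position 4 '(': depth becomes 3
  Position 5 '(': depth becomes 4
  Position 6 '(': depth becomes 5
  Position 7 ')': depth becomes 4
  Position 8 '(': depth becomes 5
  Position 9 ')': depth becomes 4
  Position 10 '(': depth becomes 5
  Position 11 '(': depth becomes 6
  Position 12 ')': depth becomes 5
  Position 13 '(': depth becomes 6
  Position 14 ')': depth becomes 5
  Position 15 ')': depth becomes 4
  Position 16 '(': depth becomes 5
  Position 17 ')': depth becomes 4
  Position 18 '(': depth becomes 5
  Position 19 ')': depth becomes 4
  Position 20 ')': depth becomes 3
  Position 21 ')': depth becomes 2
  Position 22 ')': depth becomes 1
  Position 23 '(': depth becomes 2
  Position 24 ')': depth becomes 1
  Position 25 ')': depth becomes 0
Maximum depth reached: 6

6


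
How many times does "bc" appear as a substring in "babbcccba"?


Searching for "bc" in "babbcccba"
Scanning each position:
  Position 0: "ba" => no
  Position 1: "ab" => no
  Position 2: "bb" => no
  Position 3: "bc" => MATCH
  Position 4: "cc" => no
  Position 5: "cc" => no
  Position 6: "cb" => no
  Position 7: "ba" => no
Total occurrences: 1

1


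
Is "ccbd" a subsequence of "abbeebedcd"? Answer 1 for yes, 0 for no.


Check if "ccbd" is a subsequence of "abbeebedcd"
Greedy scan:
  Position 0 ('a'): no match needed
  Position 1 ('b'): no match needed
  Position 2 ('b'): no match needed
  Position 3 ('e'): no match needed
  Position 4 ('e'): no match needed
  Position 5 ('b'): no match needed
  Position 6 ('e'): no match needed
  Position 7 ('d'): no match needed
  Position 8 ('c'): matches sub[0] = 'c'
  Position 9 ('d'): no match needed
Only matched 1/4 characters => not a subsequence

0


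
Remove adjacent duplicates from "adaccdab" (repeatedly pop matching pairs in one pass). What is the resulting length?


Input: adaccdab
Stack-based adjacent duplicate removal:
  Read 'a': push. Stack: a
  Read 'd': push. Stack: ad
  Read 'a': push. Stack: ada
  Read 'c': push. Stack: adac
  Read 'c': matches stack top 'c' => pop. Stack: ada
  Read 'd': push. Stack: adad
  Read 'a': push. Stack: adada
  Read 'b': push. Stack: adadab
Final stack: "adadab" (length 6)

6


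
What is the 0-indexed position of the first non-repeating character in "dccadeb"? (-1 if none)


Input: dccadeb
Character frequencies:
  'a': 1
  'b': 1
  'c': 2
  'd': 2
  'e': 1
Scanning left to right for freq == 1:
  Position 0 ('d'): freq=2, skip
  Position 1 ('c'): freq=2, skip
  Position 2 ('c'): freq=2, skip
  Position 3 ('a'): unique! => answer = 3

3


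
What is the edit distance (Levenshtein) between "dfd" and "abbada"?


Computing edit distance: "dfd" -> "abbada"
DP table:
           a    b    b    a    d    a
      0    1    2    3    4    5    6
  d   1    1    2    3    4    4    5
  f   2    2    2    3    4    5    5
  d   3    3    3    3    4    4    5
Edit distance = dp[3][6] = 5

5


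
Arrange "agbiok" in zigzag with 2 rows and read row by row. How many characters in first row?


Zigzag "agbiok" into 2 rows:
Placing characters:
  'a' => row 0
  'g' => row 1
  'b' => row 0
  'i' => row 1
  'o' => row 0
  'k' => row 1
Rows:
  Row 0: "abo"
  Row 1: "gik"
First row length: 3

3


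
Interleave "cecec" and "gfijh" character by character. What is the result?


Interleaving "cecec" and "gfijh":
  Position 0: 'c' from first, 'g' from second => "cg"
  Position 1: 'e' from first, 'f' from second => "ef"
  Position 2: 'c' from first, 'i' from second => "ci"
  Position 3: 'e' from first, 'j' from second => "ej"
  Position 4: 'c' from first, 'h' from second => "ch"
Result: cgefciejch

cgefciejch


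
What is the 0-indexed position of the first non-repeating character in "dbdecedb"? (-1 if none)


Input: dbdecedb
Character frequencies:
  'b': 2
  'c': 1
  'd': 3
  'e': 2
Scanning left to right for freq == 1:
  Position 0 ('d'): freq=3, skip
  Position 1 ('b'): freq=2, skip
  Position 2 ('d'): freq=3, skip
  Position 3 ('e'): freq=2, skip
  Position 4 ('c'): unique! => answer = 4

4


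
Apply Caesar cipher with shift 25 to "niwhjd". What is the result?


Caesar cipher: shift "niwhjd" by 25
  'n' (pos 13) + 25 = pos 12 = 'm'
  'i' (pos 8) + 25 = pos 7 = 'h'
  'w' (pos 22) + 25 = pos 21 = 'v'
  'h' (pos 7) + 25 = pos 6 = 'g'
  'j' (pos 9) + 25 = pos 8 = 'i'
  'd' (pos 3) + 25 = pos 2 = 'c'
Result: mhvgic

mhvgic


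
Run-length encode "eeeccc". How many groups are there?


Input: eeeccc
Scanning for consecutive runs:
  Group 1: 'e' x 3 (positions 0-2)
  Group 2: 'c' x 3 (positions 3-5)
Total groups: 2

2


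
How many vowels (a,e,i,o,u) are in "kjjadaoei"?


Input: kjjadaoei
Checking each character:
  'k' at position 0: consonant
  'j' at position 1: consonant
  'j' at position 2: consonant
  'a' at position 3: vowel (running total: 1)
  'd' at position 4: consonant
  'a' at position 5: vowel (running total: 2)
  'o' at position 6: vowel (running total: 3)
  'e' at position 7: vowel (running total: 4)
  'i' at position 8: vowel (running total: 5)
Total vowels: 5

5


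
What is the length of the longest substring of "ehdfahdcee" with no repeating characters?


Input: "ehdfahdcee"
Sliding window (track last position of each char):
  Position 0 ('e'): window [0,0] length 1 -- new best
  Position 1 ('h'): window [0,1] length 2 -- new best
  Position 2 ('d'): window [0,2] length 3 -- new best
  Position 3 ('f'): window [0,3] length 4 -- new best
  Position 4 ('a'): window [0,4] length 5 -- new best
  Position 5 ('h'): repeat (last at 1), move window start to 2
  Position 5 ('h'): window [2,5] length 4
  Position 6 ('d'): repeat (last at 2), move window start to 3
  Position 6 ('d'): window [3,6] length 4
  Position 7 ('c'): window [3,7] length 5
  Position 8 ('e'): window [3,8] length 6 -- new best
  Position 9 ('e'): repeat (last at 8), move window start to 9
  Position 9 ('e'): window [9,9] length 1
Longest substring with no repeats: "fahdce" with length 6

6


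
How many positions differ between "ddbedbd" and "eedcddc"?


Comparing "ddbedbd" and "eedcddc" position by position:
  Position 0: 'd' vs 'e' => DIFFER
  Position 1: 'd' vs 'e' => DIFFER
  Position 2: 'b' vs 'd' => DIFFER
  Position 3: 'e' vs 'c' => DIFFER
  Position 4: 'd' vs 'd' => same
  Position 5: 'b' vs 'd' => DIFFER
  Position 6: 'd' vs 'c' => DIFFER
Positions that differ: 6

6


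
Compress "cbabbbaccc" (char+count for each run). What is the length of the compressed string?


Input: cbabbbaccc
Runs:
  'c' x 1 => "c1"
  'b' x 1 => "b1"
  'a' x 1 => "a1"
  'b' x 3 => "b3"
  'a' x 1 => "a1"
  'c' x 3 => "c3"
Compressed: "c1b1a1b3a1c3"
Compressed length: 12

12


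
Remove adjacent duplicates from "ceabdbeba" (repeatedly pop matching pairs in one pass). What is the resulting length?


Input: ceabdbeba
Stack-based adjacent duplicate removal:
  Read 'c': push. Stack: c
  Read 'e': push. Stack: ce
  Read 'a': push. Stack: cea
  Read 'b': push. Stack: ceab
  Read 'd': push. Stack: ceabd
  Read 'b': push. Stack: ceabdb
  Read 'e': push. Stack: ceabdbe
  Read 'b': push. Stack: ceabdbeb
  Read 'a': push. Stack: ceabdbeba
Final stack: "ceabdbeba" (length 9)

9


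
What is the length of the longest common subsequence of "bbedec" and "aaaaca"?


LCS of "bbedec" and "aaaaca"
DP table:
           a    a    a    a    c    a
      0    0    0    0    0    0    0
  b   0    0    0    0    0    0    0
  b   0    0    0    0    0    0    0
  e   0    0    0    0    0    0    0
  d   0    0    0    0    0    0    0
  e   0    0    0    0    0    0    0
  c   0    0    0    0    0    1    1
LCS length = dp[6][6] = 1

1


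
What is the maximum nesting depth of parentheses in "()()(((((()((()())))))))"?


Input: "()()(((((()((()())))))))"
Tracking depth:
  Position 0 '(': depth becomes 1
  Position 1 ')': depth becomes 0
  Position 2 '(': depth becomes 1
  Position 3 ')': depth becomes 0
  Position 4 '(': depth becomes 1
  Position 5 '(': depth becomes 2
  Position 6 '(': depth becomes 3
  Position 7 '(': depth becomes 4
  Position 8 '(': depth becomes 5
  Position 9 '(': depth becomes 6
  Position 10 ')': depth becomes 5
  Position 11 '(': depth becomes 6
  Position 12 '(': depth becomes 7
  Position 13 '(': depth becomes 8
  Position 14 ')': depth becomes 7
  Position 15 '(': depth becomes 8
  Position 16 ')': depth becomes 7
  Position 17 ')': depth becomes 6
  Position 18 ')': depth becomes 5
  Position 19 ')': depth becomes 4
  Position 20 ')': depth becomes 3
  Position 21 ')': depth becomes 2
  Position 22 ')': depth becomes 1
  Position 23 ')': depth becomes 0
Maximum depth reached: 8

8


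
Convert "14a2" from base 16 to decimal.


Input: "14a2" in base 16
Positional expansion:
  Digit '1' (value 1) x 16^3 = 4096
  Digit '4' (value 4) x 16^2 = 1024
  Digit 'a' (value 10) x 16^1 = 160
  Digit '2' (value 2) x 16^0 = 2
Sum = 5282

5282


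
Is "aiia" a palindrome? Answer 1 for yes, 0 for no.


Input: aiia
Reversed: aiia
  Compare pos 0 ('a') with pos 3 ('a'): match
  Compare pos 1 ('i') with pos 2 ('i'): match
Result: palindrome

1


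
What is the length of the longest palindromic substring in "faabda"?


Input: "faabda"
Checking substrings for palindromes:
  [1:3] "aa" (len 2) => palindrome
Longest palindromic substring: "aa" with length 2

2


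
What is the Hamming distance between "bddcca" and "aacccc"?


Comparing "bddcca" and "aacccc" position by position:
  Position 0: 'b' vs 'a' => differ
  Position 1: 'd' vs 'a' => differ
  Position 2: 'd' vs 'c' => differ
  Position 3: 'c' vs 'c' => same
  Position 4: 'c' vs 'c' => same
  Position 5: 'a' vs 'c' => differ
Total differences (Hamming distance): 4

4


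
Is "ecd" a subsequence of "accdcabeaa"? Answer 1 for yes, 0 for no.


Check if "ecd" is a subsequence of "accdcabeaa"
Greedy scan:
  Position 0 ('a'): no match needed
  Position 1 ('c'): no match needed
  Position 2 ('c'): no match needed
  Position 3 ('d'): no match needed
  Position 4 ('c'): no match needed
  Position 5 ('a'): no match needed
  Position 6 ('b'): no match needed
  Position 7 ('e'): matches sub[0] = 'e'
  Position 8 ('a'): no match needed
  Position 9 ('a'): no match needed
Only matched 1/3 characters => not a subsequence

0


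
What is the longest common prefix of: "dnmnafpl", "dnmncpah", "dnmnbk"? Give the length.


Words: dnmnafpl, dnmncpah, dnmnbk
  Position 0: all 'd' => match
  Position 1: all 'n' => match
  Position 2: all 'm' => match
  Position 3: all 'n' => match
  Position 4: ('a', 'c', 'b') => mismatch, stop
LCP = "dnmn" (length 4)

4


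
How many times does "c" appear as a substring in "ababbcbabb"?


Searching for "c" in "ababbcbabb"
Scanning each position:
  Position 0: "a" => no
  Position 1: "b" => no
  Position 2: "a" => no
  Position 3: "b" => no
  Position 4: "b" => no
  Position 5: "c" => MATCH
  Position 6: "b" => no
  Position 7: "a" => no
  Position 8: "b" => no
  Position 9: "b" => no
Total occurrences: 1

1


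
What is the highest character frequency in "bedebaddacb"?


Input: bedebaddacb
Character counts:
  'a': 2
  'b': 3
  'c': 1
  'd': 3
  'e': 2
Maximum frequency: 3

3


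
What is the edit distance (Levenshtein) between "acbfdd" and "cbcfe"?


Computing edit distance: "acbfdd" -> "cbcfe"
DP table:
           c    b    c    f    e
      0    1    2    3    4    5
  a   1    1    2    3    4    5
  c   2    1    2    2    3    4
  b   3    2    1    2    3    4
  f   4    3    2    2    2    3
  d   5    4    3    3    3    3
  d   6    5    4    4    4    4
Edit distance = dp[6][5] = 4

4


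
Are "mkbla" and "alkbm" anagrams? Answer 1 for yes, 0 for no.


Strings: "mkbla", "alkbm"
Sorted first:  abklm
Sorted second: abklm
Sorted forms match => anagrams

1


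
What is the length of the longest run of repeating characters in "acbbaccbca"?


Input: "acbbaccbca"
Scanning for longest run:
  Position 1 ('c'): new char, reset run to 1
  Position 2 ('b'): new char, reset run to 1
  Position 3 ('b'): continues run of 'b', length=2
  Position 4 ('a'): new char, reset run to 1
  Position 5 ('c'): new char, reset run to 1
  Position 6 ('c'): continues run of 'c', length=2
  Position 7 ('b'): new char, reset run to 1
  Position 8 ('c'): new char, reset run to 1
  Position 9 ('a'): new char, reset run to 1
Longest run: 'b' with length 2

2


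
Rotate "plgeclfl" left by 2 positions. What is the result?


Input: "plgeclfl", rotate left by 2
First 2 characters: "pl"
Remaining characters: "geclfl"
Concatenate remaining + first: "geclfl" + "pl" = "geclflpl"

geclflpl


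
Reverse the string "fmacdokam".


Input: fmacdokam
Reading characters right to left:
  Position 8: 'm'
  Position 7: 'a'
  Position 6: 'k'
  Position 5: 'o'
  Position 4: 'd'
  Position 3: 'c'
  Position 2: 'a'
  Position 1: 'm'
  Position 0: 'f'
Reversed: makodcamf

makodcamf


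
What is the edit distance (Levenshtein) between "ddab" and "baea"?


Computing edit distance: "ddab" -> "baea"
DP table:
           b    a    e    a
      0    1    2    3    4
  d   1    1    2    3    4
  d   2    2    2    3    4
  a   3    3    2    3    3
  b   4    3    3    3    4
Edit distance = dp[4][4] = 4

4


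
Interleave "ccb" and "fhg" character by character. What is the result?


Interleaving "ccb" and "fhg":
  Position 0: 'c' from first, 'f' from second => "cf"
  Position 1: 'c' from first, 'h' from second => "ch"
  Position 2: 'b' from first, 'g' from second => "bg"
Result: cfchbg

cfchbg


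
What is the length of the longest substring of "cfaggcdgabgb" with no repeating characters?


Input: "cfaggcdgabgb"
Sliding window (track last position of each char):
  Position 0 ('c'): window [0,0] length 1 -- new best
  Position 1 ('f'): window [0,1] length 2 -- new best
  Position 2 ('a'): window [0,2] length 3 -- new best
  Position 3 ('g'): window [0,3] length 4 -- new best
  Position 4 ('g'): repeat (last at 3), move window start to 4
  Position 4 ('g'): window [4,4] length 1
  Position 5 ('c'): window [4,5] length 2
  Position 6 ('d'): window [4,6] length 3
  Position 7 ('g'): repeat (last at 4), move window start to 5
  Position 7 ('g'): window [5,7] length 3
  Position 8 ('a'): window [5,8] length 4
  Position 9 ('b'): window [5,9] length 5 -- new best
  Position 10 ('g'): repeat (last at 7), move window start to 8
  Position 10 ('g'): window [8,10] length 3
  Position 11 ('b'): repeat (last at 9), move window start to 10
  Position 11 ('b'): window [10,11] length 2
Longest substring with no repeats: "cdgab" with length 5

5


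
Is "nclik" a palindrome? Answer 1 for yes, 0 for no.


Input: nclik
Reversed: kilcn
  Compare pos 0 ('n') with pos 4 ('k'): MISMATCH
  Compare pos 1 ('c') with pos 3 ('i'): MISMATCH
Result: not a palindrome

0


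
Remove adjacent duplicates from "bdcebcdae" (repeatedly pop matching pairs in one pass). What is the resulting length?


Input: bdcebcdae
Stack-based adjacent duplicate removal:
  Read 'b': push. Stack: b
  Read 'd': push. Stack: bd
  Read 'c': push. Stack: bdc
  Read 'e': push. Stack: bdce
  Read 'b': push. Stack: bdceb
  Read 'c': push. Stack: bdcebc
  Read 'd': push. Stack: bdcebcd
  Read 'a': push. Stack: bdcebcda
  Read 'e': push. Stack: bdcebcdae
Final stack: "bdcebcdae" (length 9)

9


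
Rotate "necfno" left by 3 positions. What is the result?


Input: "necfno", rotate left by 3
First 3 characters: "nec"
Remaining characters: "fno"
Concatenate remaining + first: "fno" + "nec" = "fnonec"

fnonec


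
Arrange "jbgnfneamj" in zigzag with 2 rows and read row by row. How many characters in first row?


Zigzag "jbgnfneamj" into 2 rows:
Placing characters:
  'j' => row 0
  'b' => row 1
  'g' => row 0
  'n' => row 1
  'f' => row 0
  'n' => row 1
  'e' => row 0
  'a' => row 1
  'm' => row 0
  'j' => row 1
Rows:
  Row 0: "jgfem"
  Row 1: "bnnaj"
First row length: 5

5


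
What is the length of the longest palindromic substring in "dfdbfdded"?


Input: "dfdbfdded"
Checking substrings for palindromes:
  [0:3] "dfd" (len 3) => palindrome
  [6:9] "ded" (len 3) => palindrome
  [5:7] "dd" (len 2) => palindrome
Longest palindromic substring: "dfd" with length 3

3


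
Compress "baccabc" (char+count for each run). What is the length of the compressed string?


Input: baccabc
Runs:
  'b' x 1 => "b1"
  'a' x 1 => "a1"
  'c' x 2 => "c2"
  'a' x 1 => "a1"
  'b' x 1 => "b1"
  'c' x 1 => "c1"
Compressed: "b1a1c2a1b1c1"
Compressed length: 12

12


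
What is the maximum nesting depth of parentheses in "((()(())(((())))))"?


Input: "((()(())(((())))))"
Tracking depth:
  Position 0 '(': depth becomes 1
  Position 1 '(': depth becomes 2
  Position 2 '(': depth becomes 3
  Position 3 ')': depth becomes 2
  Position 4 '(': depth becomes 3
  Position 5 '(': depth becomes 4
  Position 6 ')': depth becomes 3
  Position 7 ')': depth becomes 2
  Position 8 '(': depth becomes 3
  Position 9 '(': depth becomes 4
  Position 10 '(': depth becomes 5
  Position 11 '(': depth becomes 6
  Position 12 ')': depth becomes 5
  Position 13 ')': depth becomes 4
  Position 14 ')': depth becomes 3
  Position 15 ')': depth becomes 2
  Position 16 ')': depth becomes 1
  Position 17 ')': depth becomes 0
Maximum depth reached: 6

6


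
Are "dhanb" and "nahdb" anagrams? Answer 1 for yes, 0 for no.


Strings: "dhanb", "nahdb"
Sorted first:  abdhn
Sorted second: abdhn
Sorted forms match => anagrams

1


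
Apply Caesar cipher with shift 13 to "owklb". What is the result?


Caesar cipher: shift "owklb" by 13
  'o' (pos 14) + 13 = pos 1 = 'b'
  'w' (pos 22) + 13 = pos 9 = 'j'
  'k' (pos 10) + 13 = pos 23 = 'x'
  'l' (pos 11) + 13 = pos 24 = 'y'
  'b' (pos 1) + 13 = pos 14 = 'o'
Result: bjxyo

bjxyo


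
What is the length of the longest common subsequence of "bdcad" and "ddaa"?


LCS of "bdcad" and "ddaa"
DP table:
           d    d    a    a
      0    0    0    0    0
  b   0    0    0    0    0
  d   0    1    1    1    1
  c   0    1    1    1    1
  a   0    1    1    2    2
  d   0    1    2    2    2
LCS length = dp[5][4] = 2

2


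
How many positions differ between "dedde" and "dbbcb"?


Comparing "dedde" and "dbbcb" position by position:
  Position 0: 'd' vs 'd' => same
  Position 1: 'e' vs 'b' => DIFFER
  Position 2: 'd' vs 'b' => DIFFER
  Position 3: 'd' vs 'c' => DIFFER
  Position 4: 'e' vs 'b' => DIFFER
Positions that differ: 4

4


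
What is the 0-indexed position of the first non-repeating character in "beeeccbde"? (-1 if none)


Input: beeeccbde
Character frequencies:
  'b': 2
  'c': 2
  'd': 1
  'e': 4
Scanning left to right for freq == 1:
  Position 0 ('b'): freq=2, skip
  Position 1 ('e'): freq=4, skip
  Position 2 ('e'): freq=4, skip
  Position 3 ('e'): freq=4, skip
  Position 4 ('c'): freq=2, skip
  Position 5 ('c'): freq=2, skip
  Position 6 ('b'): freq=2, skip
  Position 7 ('d'): unique! => answer = 7

7


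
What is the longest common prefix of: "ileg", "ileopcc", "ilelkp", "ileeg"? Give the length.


Words: ileg, ileopcc, ilelkp, ileeg
  Position 0: all 'i' => match
  Position 1: all 'l' => match
  Position 2: all 'e' => match
  Position 3: ('g', 'o', 'l', 'e') => mismatch, stop
LCP = "ile" (length 3)

3


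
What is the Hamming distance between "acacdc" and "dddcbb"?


Comparing "acacdc" and "dddcbb" position by position:
  Position 0: 'a' vs 'd' => differ
  Position 1: 'c' vs 'd' => differ
  Position 2: 'a' vs 'd' => differ
  Position 3: 'c' vs 'c' => same
  Position 4: 'd' vs 'b' => differ
  Position 5: 'c' vs 'b' => differ
Total differences (Hamming distance): 5

5


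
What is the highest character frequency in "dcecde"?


Input: dcecde
Character counts:
  'c': 2
  'd': 2
  'e': 2
Maximum frequency: 2

2


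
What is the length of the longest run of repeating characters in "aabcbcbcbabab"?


Input: "aabcbcbcbabab"
Scanning for longest run:
  Position 1 ('a'): continues run of 'a', length=2
  Position 2 ('b'): new char, reset run to 1
  Position 3 ('c'): new char, reset run to 1
  Position 4 ('b'): new char, reset run to 1
  Position 5 ('c'): new char, reset run to 1
  Position 6 ('b'): new char, reset run to 1
  Position 7 ('c'): new char, reset run to 1
  Position 8 ('b'): new char, reset run to 1
  Position 9 ('a'): new char, reset run to 1
  Position 10 ('b'): new char, reset run to 1
  Position 11 ('a'): new char, reset run to 1
  Position 12 ('b'): new char, reset run to 1
Longest run: 'a' with length 2

2
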